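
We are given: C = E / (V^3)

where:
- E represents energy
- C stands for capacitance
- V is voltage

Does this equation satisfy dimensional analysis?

No

E (energy) has dimensions [L^2 M T^-2].
C (capacitance) has dimensions [I^2 L^-2 M^-1 T^4].
V (voltage) has dimensions [I^-1 L^2 M T^-3].

Left side: [I^2 L^-2 M^-1 T^4]
Right side: [I^3 L^-4 M^-2 T^7]

The two sides have different dimensions, so the equation is NOT dimensionally consistent.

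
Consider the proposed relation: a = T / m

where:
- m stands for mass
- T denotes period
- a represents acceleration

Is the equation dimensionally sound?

No

m (mass) has dimensions [M].
T (period) has dimensions [T].
a (acceleration) has dimensions [L T^-2].

Left side: [L T^-2]
Right side: [M^-1 T]

The two sides have different dimensions, so the equation is NOT dimensionally consistent.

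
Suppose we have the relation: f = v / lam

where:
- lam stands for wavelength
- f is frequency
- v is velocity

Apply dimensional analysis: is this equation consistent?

Yes

lam (wavelength) has dimensions [L].
f (frequency) has dimensions [T^-1].
v (velocity) has dimensions [L T^-1].

Left side: [T^-1]
Right side: [T^-1]

Both sides have the same dimensions, so the equation is dimensionally consistent.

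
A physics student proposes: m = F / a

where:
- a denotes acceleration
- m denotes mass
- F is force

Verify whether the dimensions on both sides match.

Yes

a (acceleration) has dimensions [L T^-2].
m (mass) has dimensions [M].
F (force) has dimensions [L M T^-2].

Left side: [M]
Right side: [M]

Both sides have the same dimensions, so the equation is dimensionally consistent.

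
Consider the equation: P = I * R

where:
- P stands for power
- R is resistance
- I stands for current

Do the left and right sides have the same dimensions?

No

P (power) has dimensions [L^2 M T^-3].
R (resistance) has dimensions [I^-2 L^2 M T^-3].
I (current) has dimensions [I].

Left side: [L^2 M T^-3]
Right side: [I^-1 L^2 M T^-3]

The two sides have different dimensions, so the equation is NOT dimensionally consistent.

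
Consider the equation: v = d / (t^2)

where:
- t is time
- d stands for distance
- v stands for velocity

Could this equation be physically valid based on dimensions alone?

No

t (time) has dimensions [T].
d (distance) has dimensions [L].
v (velocity) has dimensions [L T^-1].

Left side: [L T^-1]
Right side: [L T^-2]

The two sides have different dimensions, so the equation is NOT dimensionally consistent.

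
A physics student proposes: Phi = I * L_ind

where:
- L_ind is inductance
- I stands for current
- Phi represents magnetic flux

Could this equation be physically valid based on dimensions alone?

Yes

L_ind (inductance) has dimensions [I^-2 L^2 M T^-2].
I (current) has dimensions [I].
Phi (magnetic flux) has dimensions [I^-1 L^2 M T^-2].

Left side: [I^-1 L^2 M T^-2]
Right side: [I^-1 L^2 M T^-2]

Both sides have the same dimensions, so the equation is dimensionally consistent.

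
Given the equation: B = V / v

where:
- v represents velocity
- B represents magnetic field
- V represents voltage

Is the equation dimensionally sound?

No

v (velocity) has dimensions [L T^-1].
B (magnetic field) has dimensions [I^-1 M T^-2].
V (voltage) has dimensions [I^-1 L^2 M T^-3].

Left side: [I^-1 M T^-2]
Right side: [I^-1 L M T^-2]

The two sides have different dimensions, so the equation is NOT dimensionally consistent.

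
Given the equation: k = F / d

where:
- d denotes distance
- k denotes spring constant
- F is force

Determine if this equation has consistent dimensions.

Yes

d (distance) has dimensions [L].
k (spring constant) has dimensions [M T^-2].
F (force) has dimensions [L M T^-2].

Left side: [M T^-2]
Right side: [M T^-2]

Both sides have the same dimensions, so the equation is dimensionally consistent.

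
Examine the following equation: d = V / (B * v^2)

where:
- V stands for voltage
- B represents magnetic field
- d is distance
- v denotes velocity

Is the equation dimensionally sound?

No

V (voltage) has dimensions [I^-1 L^2 M T^-3].
B (magnetic field) has dimensions [I^-1 M T^-2].
d (distance) has dimensions [L].
v (velocity) has dimensions [L T^-1].

Left side: [L]
Right side: [T]

The two sides have different dimensions, so the equation is NOT dimensionally consistent.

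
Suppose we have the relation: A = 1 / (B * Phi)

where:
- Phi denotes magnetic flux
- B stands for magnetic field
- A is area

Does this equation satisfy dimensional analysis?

No

Phi (magnetic flux) has dimensions [I^-1 L^2 M T^-2].
B (magnetic field) has dimensions [I^-1 M T^-2].
A (area) has dimensions [L^2].

Left side: [L^2]
Right side: [I^2 L^-2 M^-2 T^4]

The two sides have different dimensions, so the equation is NOT dimensionally consistent.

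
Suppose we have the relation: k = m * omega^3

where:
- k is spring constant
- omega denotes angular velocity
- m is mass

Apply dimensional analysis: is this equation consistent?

No

k (spring constant) has dimensions [M T^-2].
omega (angular velocity) has dimensions [T^-1].
m (mass) has dimensions [M].

Left side: [M T^-2]
Right side: [M T^-3]

The two sides have different dimensions, so the equation is NOT dimensionally consistent.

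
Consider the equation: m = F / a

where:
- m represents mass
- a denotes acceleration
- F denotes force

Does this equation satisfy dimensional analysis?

Yes

m (mass) has dimensions [M].
a (acceleration) has dimensions [L T^-2].
F (force) has dimensions [L M T^-2].

Left side: [M]
Right side: [M]

Both sides have the same dimensions, so the equation is dimensionally consistent.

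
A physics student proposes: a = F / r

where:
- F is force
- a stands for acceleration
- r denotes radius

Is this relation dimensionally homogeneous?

No

F (force) has dimensions [L M T^-2].
a (acceleration) has dimensions [L T^-2].
r (radius) has dimensions [L].

Left side: [L T^-2]
Right side: [M T^-2]

The two sides have different dimensions, so the equation is NOT dimensionally consistent.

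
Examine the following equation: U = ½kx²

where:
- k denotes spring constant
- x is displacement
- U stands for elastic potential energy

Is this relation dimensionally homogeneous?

Yes

k (spring constant) has dimensions [M T^-2].
x (displacement) has dimensions [L].
U (elastic potential energy) has dimensions [L^2 M T^-2].

Left side: [L^2 M T^-2]
Right side: [L^2 M T^-2]

Both sides have the same dimensions, so the equation is dimensionally consistent.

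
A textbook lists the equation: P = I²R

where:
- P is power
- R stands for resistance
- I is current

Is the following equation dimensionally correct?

Yes

P (power) has dimensions [L^2 M T^-3].
R (resistance) has dimensions [I^-2 L^2 M T^-3].
I (current) has dimensions [I].

Left side: [L^2 M T^-3]
Right side: [L^2 M T^-3]

Both sides have the same dimensions, so the equation is dimensionally consistent.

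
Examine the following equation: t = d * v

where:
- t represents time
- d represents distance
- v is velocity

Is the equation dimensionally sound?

No

t (time) has dimensions [T].
d (distance) has dimensions [L].
v (velocity) has dimensions [L T^-1].

Left side: [T]
Right side: [L^2 T^-1]

The two sides have different dimensions, so the equation is NOT dimensionally consistent.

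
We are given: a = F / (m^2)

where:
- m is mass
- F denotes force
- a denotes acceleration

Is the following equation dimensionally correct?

No

m (mass) has dimensions [M].
F (force) has dimensions [L M T^-2].
a (acceleration) has dimensions [L T^-2].

Left side: [L T^-2]
Right side: [L M^-1 T^-2]

The two sides have different dimensions, so the equation is NOT dimensionally consistent.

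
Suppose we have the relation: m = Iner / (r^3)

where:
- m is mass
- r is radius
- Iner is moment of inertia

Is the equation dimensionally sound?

No

m (mass) has dimensions [M].
r (radius) has dimensions [L].
Iner (moment of inertia) has dimensions [L^2 M].

Left side: [M]
Right side: [L^-1 M]

The two sides have different dimensions, so the equation is NOT dimensionally consistent.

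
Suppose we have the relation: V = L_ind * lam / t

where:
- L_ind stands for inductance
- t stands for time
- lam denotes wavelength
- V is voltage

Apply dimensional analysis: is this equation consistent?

No

L_ind (inductance) has dimensions [I^-2 L^2 M T^-2].
t (time) has dimensions [T].
lam (wavelength) has dimensions [L].
V (voltage) has dimensions [I^-1 L^2 M T^-3].

Left side: [I^-1 L^2 M T^-3]
Right side: [I^-2 L^3 M T^-3]

The two sides have different dimensions, so the equation is NOT dimensionally consistent.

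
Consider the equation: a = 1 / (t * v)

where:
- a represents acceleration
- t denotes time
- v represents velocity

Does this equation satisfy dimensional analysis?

No

a (acceleration) has dimensions [L T^-2].
t (time) has dimensions [T].
v (velocity) has dimensions [L T^-1].

Left side: [L T^-2]
Right side: [L^-1]

The two sides have different dimensions, so the equation is NOT dimensionally consistent.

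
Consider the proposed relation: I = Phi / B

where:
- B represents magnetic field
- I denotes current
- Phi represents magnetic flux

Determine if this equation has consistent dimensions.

No

B (magnetic field) has dimensions [I^-1 M T^-2].
I (current) has dimensions [I].
Phi (magnetic flux) has dimensions [I^-1 L^2 M T^-2].

Left side: [I]
Right side: [L^2]

The two sides have different dimensions, so the equation is NOT dimensionally consistent.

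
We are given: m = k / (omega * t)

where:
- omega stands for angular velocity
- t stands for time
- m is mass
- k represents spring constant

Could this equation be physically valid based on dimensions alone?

No

omega (angular velocity) has dimensions [T^-1].
t (time) has dimensions [T].
m (mass) has dimensions [M].
k (spring constant) has dimensions [M T^-2].

Left side: [M]
Right side: [M T^-2]

The two sides have different dimensions, so the equation is NOT dimensionally consistent.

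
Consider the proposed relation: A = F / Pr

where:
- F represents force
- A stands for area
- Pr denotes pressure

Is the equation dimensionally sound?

Yes

F (force) has dimensions [L M T^-2].
A (area) has dimensions [L^2].
Pr (pressure) has dimensions [L^-1 M T^-2].

Left side: [L^2]
Right side: [L^2]

Both sides have the same dimensions, so the equation is dimensionally consistent.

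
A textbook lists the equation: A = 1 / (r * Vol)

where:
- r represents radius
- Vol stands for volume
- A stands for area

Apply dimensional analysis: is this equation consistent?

No

r (radius) has dimensions [L].
Vol (volume) has dimensions [L^3].
A (area) has dimensions [L^2].

Left side: [L^2]
Right side: [L^-4]

The two sides have different dimensions, so the equation is NOT dimensionally consistent.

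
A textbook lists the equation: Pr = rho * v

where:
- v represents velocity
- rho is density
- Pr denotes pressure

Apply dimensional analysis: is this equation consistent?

No

v (velocity) has dimensions [L T^-1].
rho (density) has dimensions [L^-3 M].
Pr (pressure) has dimensions [L^-1 M T^-2].

Left side: [L^-1 M T^-2]
Right side: [L^-2 M T^-1]

The two sides have different dimensions, so the equation is NOT dimensionally consistent.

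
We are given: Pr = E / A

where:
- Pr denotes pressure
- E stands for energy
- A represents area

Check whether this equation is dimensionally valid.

No

Pr (pressure) has dimensions [L^-1 M T^-2].
E (energy) has dimensions [L^2 M T^-2].
A (area) has dimensions [L^2].

Left side: [L^-1 M T^-2]
Right side: [M T^-2]

The two sides have different dimensions, so the equation is NOT dimensionally consistent.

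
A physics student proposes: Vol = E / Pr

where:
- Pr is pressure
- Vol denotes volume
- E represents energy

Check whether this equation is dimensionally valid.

Yes

Pr (pressure) has dimensions [L^-1 M T^-2].
Vol (volume) has dimensions [L^3].
E (energy) has dimensions [L^2 M T^-2].

Left side: [L^3]
Right side: [L^3]

Both sides have the same dimensions, so the equation is dimensionally consistent.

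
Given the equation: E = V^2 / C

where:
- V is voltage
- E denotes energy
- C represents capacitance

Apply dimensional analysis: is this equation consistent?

No

V (voltage) has dimensions [I^-1 L^2 M T^-3].
E (energy) has dimensions [L^2 M T^-2].
C (capacitance) has dimensions [I^2 L^-2 M^-1 T^4].

Left side: [L^2 M T^-2]
Right side: [I^-4 L^6 M^3 T^-10]

The two sides have different dimensions, so the equation is NOT dimensionally consistent.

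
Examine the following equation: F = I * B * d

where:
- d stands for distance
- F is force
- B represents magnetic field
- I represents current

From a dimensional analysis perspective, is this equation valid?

Yes

d (distance) has dimensions [L].
F (force) has dimensions [L M T^-2].
B (magnetic field) has dimensions [I^-1 M T^-2].
I (current) has dimensions [I].

Left side: [L M T^-2]
Right side: [L M T^-2]

Both sides have the same dimensions, so the equation is dimensionally consistent.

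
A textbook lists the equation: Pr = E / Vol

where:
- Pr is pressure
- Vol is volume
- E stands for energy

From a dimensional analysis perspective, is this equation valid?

Yes

Pr (pressure) has dimensions [L^-1 M T^-2].
Vol (volume) has dimensions [L^3].
E (energy) has dimensions [L^2 M T^-2].

Left side: [L^-1 M T^-2]
Right side: [L^-1 M T^-2]

Both sides have the same dimensions, so the equation is dimensionally consistent.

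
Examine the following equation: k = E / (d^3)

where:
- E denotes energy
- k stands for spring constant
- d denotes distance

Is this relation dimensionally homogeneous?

No

E (energy) has dimensions [L^2 M T^-2].
k (spring constant) has dimensions [M T^-2].
d (distance) has dimensions [L].

Left side: [M T^-2]
Right side: [L^-1 M T^-2]

The two sides have different dimensions, so the equation is NOT dimensionally consistent.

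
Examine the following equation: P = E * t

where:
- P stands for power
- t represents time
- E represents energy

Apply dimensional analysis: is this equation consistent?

No

P (power) has dimensions [L^2 M T^-3].
t (time) has dimensions [T].
E (energy) has dimensions [L^2 M T^-2].

Left side: [L^2 M T^-3]
Right side: [L^2 M T^-1]

The two sides have different dimensions, so the equation is NOT dimensionally consistent.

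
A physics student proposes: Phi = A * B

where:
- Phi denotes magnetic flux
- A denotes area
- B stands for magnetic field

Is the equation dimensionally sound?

Yes

Phi (magnetic flux) has dimensions [I^-1 L^2 M T^-2].
A (area) has dimensions [L^2].
B (magnetic field) has dimensions [I^-1 M T^-2].

Left side: [I^-1 L^2 M T^-2]
Right side: [I^-1 L^2 M T^-2]

Both sides have the same dimensions, so the equation is dimensionally consistent.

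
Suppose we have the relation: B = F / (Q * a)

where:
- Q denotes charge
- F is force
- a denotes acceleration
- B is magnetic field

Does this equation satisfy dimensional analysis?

No

Q (charge) has dimensions [I T].
F (force) has dimensions [L M T^-2].
a (acceleration) has dimensions [L T^-2].
B (magnetic field) has dimensions [I^-1 M T^-2].

Left side: [I^-1 M T^-2]
Right side: [I^-1 M T^-1]

The two sides have different dimensions, so the equation is NOT dimensionally consistent.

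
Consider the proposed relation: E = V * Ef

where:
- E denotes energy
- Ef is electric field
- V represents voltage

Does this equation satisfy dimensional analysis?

No

E (energy) has dimensions [L^2 M T^-2].
Ef (electric field) has dimensions [I^-1 L M T^-3].
V (voltage) has dimensions [I^-1 L^2 M T^-3].

Left side: [L^2 M T^-2]
Right side: [I^-2 L^3 M^2 T^-6]

The two sides have different dimensions, so the equation is NOT dimensionally consistent.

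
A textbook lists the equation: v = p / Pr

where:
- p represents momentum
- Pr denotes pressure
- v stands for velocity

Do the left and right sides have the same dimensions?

No

p (momentum) has dimensions [L M T^-1].
Pr (pressure) has dimensions [L^-1 M T^-2].
v (velocity) has dimensions [L T^-1].

Left side: [L T^-1]
Right side: [L^2 T]

The two sides have different dimensions, so the equation is NOT dimensionally consistent.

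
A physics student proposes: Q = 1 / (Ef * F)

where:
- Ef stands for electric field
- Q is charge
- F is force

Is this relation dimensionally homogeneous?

No

Ef (electric field) has dimensions [I^-1 L M T^-3].
Q (charge) has dimensions [I T].
F (force) has dimensions [L M T^-2].

Left side: [I T]
Right side: [I L^-2 M^-2 T^5]

The two sides have different dimensions, so the equation is NOT dimensionally consistent.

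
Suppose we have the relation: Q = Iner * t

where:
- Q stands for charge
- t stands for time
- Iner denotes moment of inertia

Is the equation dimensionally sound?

No

Q (charge) has dimensions [I T].
t (time) has dimensions [T].
Iner (moment of inertia) has dimensions [L^2 M].

Left side: [I T]
Right side: [L^2 M T]

The two sides have different dimensions, so the equation is NOT dimensionally consistent.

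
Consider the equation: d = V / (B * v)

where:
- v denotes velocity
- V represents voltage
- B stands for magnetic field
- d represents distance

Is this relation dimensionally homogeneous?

Yes

v (velocity) has dimensions [L T^-1].
V (voltage) has dimensions [I^-1 L^2 M T^-3].
B (magnetic field) has dimensions [I^-1 M T^-2].
d (distance) has dimensions [L].

Left side: [L]
Right side: [L]

Both sides have the same dimensions, so the equation is dimensionally consistent.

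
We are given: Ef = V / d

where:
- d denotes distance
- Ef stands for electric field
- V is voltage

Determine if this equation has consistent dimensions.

Yes

d (distance) has dimensions [L].
Ef (electric field) has dimensions [I^-1 L M T^-3].
V (voltage) has dimensions [I^-1 L^2 M T^-3].

Left side: [I^-1 L M T^-3]
Right side: [I^-1 L M T^-3]

Both sides have the same dimensions, so the equation is dimensionally consistent.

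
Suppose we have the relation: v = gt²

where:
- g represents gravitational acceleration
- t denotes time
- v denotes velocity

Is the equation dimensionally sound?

No

g (gravitational acceleration) has dimensions [L T^-2].
t (time) has dimensions [T].
v (velocity) has dimensions [L T^-1].

Left side: [L T^-1]
Right side: [L]

The two sides have different dimensions, so the equation is NOT dimensionally consistent.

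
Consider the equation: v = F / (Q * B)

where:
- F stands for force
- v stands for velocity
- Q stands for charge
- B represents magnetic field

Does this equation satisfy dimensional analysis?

Yes

F (force) has dimensions [L M T^-2].
v (velocity) has dimensions [L T^-1].
Q (charge) has dimensions [I T].
B (magnetic field) has dimensions [I^-1 M T^-2].

Left side: [L T^-1]
Right side: [L T^-1]

Both sides have the same dimensions, so the equation is dimensionally consistent.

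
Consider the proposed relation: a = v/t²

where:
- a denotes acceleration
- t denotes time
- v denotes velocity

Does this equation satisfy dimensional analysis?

No

a (acceleration) has dimensions [L T^-2].
t (time) has dimensions [T].
v (velocity) has dimensions [L T^-1].

Left side: [L T^-2]
Right side: [L T^-3]

The two sides have different dimensions, so the equation is NOT dimensionally consistent.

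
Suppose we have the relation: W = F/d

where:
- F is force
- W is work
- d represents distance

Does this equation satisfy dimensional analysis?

No

F (force) has dimensions [L M T^-2].
W (work) has dimensions [L^2 M T^-2].
d (distance) has dimensions [L].

Left side: [L^2 M T^-2]
Right side: [M T^-2]

The two sides have different dimensions, so the equation is NOT dimensionally consistent.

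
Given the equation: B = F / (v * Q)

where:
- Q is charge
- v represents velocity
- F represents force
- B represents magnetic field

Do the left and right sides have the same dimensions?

Yes

Q (charge) has dimensions [I T].
v (velocity) has dimensions [L T^-1].
F (force) has dimensions [L M T^-2].
B (magnetic field) has dimensions [I^-1 M T^-2].

Left side: [I^-1 M T^-2]
Right side: [I^-1 M T^-2]

Both sides have the same dimensions, so the equation is dimensionally consistent.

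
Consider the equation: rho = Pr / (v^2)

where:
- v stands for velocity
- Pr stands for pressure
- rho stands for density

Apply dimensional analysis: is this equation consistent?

Yes

v (velocity) has dimensions [L T^-1].
Pr (pressure) has dimensions [L^-1 M T^-2].
rho (density) has dimensions [L^-3 M].

Left side: [L^-3 M]
Right side: [L^-3 M]

Both sides have the same dimensions, so the equation is dimensionally consistent.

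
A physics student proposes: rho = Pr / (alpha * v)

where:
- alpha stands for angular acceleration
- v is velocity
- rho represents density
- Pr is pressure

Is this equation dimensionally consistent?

No

alpha (angular acceleration) has dimensions [T^-2].
v (velocity) has dimensions [L T^-1].
rho (density) has dimensions [L^-3 M].
Pr (pressure) has dimensions [L^-1 M T^-2].

Left side: [L^-3 M]
Right side: [L^-2 M T]

The two sides have different dimensions, so the equation is NOT dimensionally consistent.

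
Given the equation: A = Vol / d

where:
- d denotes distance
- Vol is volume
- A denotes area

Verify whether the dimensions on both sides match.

Yes

d (distance) has dimensions [L].
Vol (volume) has dimensions [L^3].
A (area) has dimensions [L^2].

Left side: [L^2]
Right side: [L^2]

Both sides have the same dimensions, so the equation is dimensionally consistent.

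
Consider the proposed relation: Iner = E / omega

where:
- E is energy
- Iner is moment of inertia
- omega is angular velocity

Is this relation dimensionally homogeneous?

No

E (energy) has dimensions [L^2 M T^-2].
Iner (moment of inertia) has dimensions [L^2 M].
omega (angular velocity) has dimensions [T^-1].

Left side: [L^2 M]
Right side: [L^2 M T^-1]

The two sides have different dimensions, so the equation is NOT dimensionally consistent.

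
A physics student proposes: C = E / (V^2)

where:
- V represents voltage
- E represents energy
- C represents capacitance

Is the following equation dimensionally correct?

Yes

V (voltage) has dimensions [I^-1 L^2 M T^-3].
E (energy) has dimensions [L^2 M T^-2].
C (capacitance) has dimensions [I^2 L^-2 M^-1 T^4].

Left side: [I^2 L^-2 M^-1 T^4]
Right side: [I^2 L^-2 M^-1 T^4]

Both sides have the same dimensions, so the equation is dimensionally consistent.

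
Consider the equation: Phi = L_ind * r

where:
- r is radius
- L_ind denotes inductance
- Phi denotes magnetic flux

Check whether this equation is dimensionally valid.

No

r (radius) has dimensions [L].
L_ind (inductance) has dimensions [I^-2 L^2 M T^-2].
Phi (magnetic flux) has dimensions [I^-1 L^2 M T^-2].

Left side: [I^-1 L^2 M T^-2]
Right side: [I^-2 L^3 M T^-2]

The two sides have different dimensions, so the equation is NOT dimensionally consistent.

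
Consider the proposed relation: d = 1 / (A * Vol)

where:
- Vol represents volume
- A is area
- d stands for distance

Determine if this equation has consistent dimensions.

No

Vol (volume) has dimensions [L^3].
A (area) has dimensions [L^2].
d (distance) has dimensions [L].

Left side: [L]
Right side: [L^-5]

The two sides have different dimensions, so the equation is NOT dimensionally consistent.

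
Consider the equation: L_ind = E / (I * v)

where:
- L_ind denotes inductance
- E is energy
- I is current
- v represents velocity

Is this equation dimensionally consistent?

No

L_ind (inductance) has dimensions [I^-2 L^2 M T^-2].
E (energy) has dimensions [L^2 M T^-2].
I (current) has dimensions [I].
v (velocity) has dimensions [L T^-1].

Left side: [I^-2 L^2 M T^-2]
Right side: [I^-1 L M T^-1]

The two sides have different dimensions, so the equation is NOT dimensionally consistent.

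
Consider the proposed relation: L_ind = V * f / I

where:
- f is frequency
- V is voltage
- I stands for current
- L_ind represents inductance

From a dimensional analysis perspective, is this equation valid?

No

f (frequency) has dimensions [T^-1].
V (voltage) has dimensions [I^-1 L^2 M T^-3].
I (current) has dimensions [I].
L_ind (inductance) has dimensions [I^-2 L^2 M T^-2].

Left side: [I^-2 L^2 M T^-2]
Right side: [I^-2 L^2 M T^-4]

The two sides have different dimensions, so the equation is NOT dimensionally consistent.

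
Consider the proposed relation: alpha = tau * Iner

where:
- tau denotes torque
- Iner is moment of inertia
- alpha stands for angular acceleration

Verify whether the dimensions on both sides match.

No

tau (torque) has dimensions [L^2 M T^-2].
Iner (moment of inertia) has dimensions [L^2 M].
alpha (angular acceleration) has dimensions [T^-2].

Left side: [T^-2]
Right side: [L^4 M^2 T^-2]

The two sides have different dimensions, so the equation is NOT dimensionally consistent.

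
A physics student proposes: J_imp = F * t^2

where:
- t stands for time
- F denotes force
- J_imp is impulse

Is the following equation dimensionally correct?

No

t (time) has dimensions [T].
F (force) has dimensions [L M T^-2].
J_imp (impulse) has dimensions [L M T^-1].

Left side: [L M T^-1]
Right side: [L M]

The two sides have different dimensions, so the equation is NOT dimensionally consistent.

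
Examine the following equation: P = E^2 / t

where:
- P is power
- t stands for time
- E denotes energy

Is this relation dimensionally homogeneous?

No

P (power) has dimensions [L^2 M T^-3].
t (time) has dimensions [T].
E (energy) has dimensions [L^2 M T^-2].

Left side: [L^2 M T^-3]
Right side: [L^4 M^2 T^-5]

The two sides have different dimensions, so the equation is NOT dimensionally consistent.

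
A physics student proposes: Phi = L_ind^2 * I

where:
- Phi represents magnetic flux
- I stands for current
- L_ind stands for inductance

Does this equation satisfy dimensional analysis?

No

Phi (magnetic flux) has dimensions [I^-1 L^2 M T^-2].
I (current) has dimensions [I].
L_ind (inductance) has dimensions [I^-2 L^2 M T^-2].

Left side: [I^-1 L^2 M T^-2]
Right side: [I^-3 L^4 M^2 T^-4]

The two sides have different dimensions, so the equation is NOT dimensionally consistent.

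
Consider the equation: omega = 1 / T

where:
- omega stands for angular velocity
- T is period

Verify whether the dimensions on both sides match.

Yes

omega (angular velocity) has dimensions [T^-1].
T (period) has dimensions [T].

Left side: [T^-1]
Right side: [T^-1]

Both sides have the same dimensions, so the equation is dimensionally consistent.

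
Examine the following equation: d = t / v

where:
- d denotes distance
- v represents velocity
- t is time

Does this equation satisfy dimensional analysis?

No

d (distance) has dimensions [L].
v (velocity) has dimensions [L T^-1].
t (time) has dimensions [T].

Left side: [L]
Right side: [L^-1 T^2]

The two sides have different dimensions, so the equation is NOT dimensionally consistent.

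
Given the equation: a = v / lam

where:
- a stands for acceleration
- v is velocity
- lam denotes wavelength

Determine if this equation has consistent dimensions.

No

a (acceleration) has dimensions [L T^-2].
v (velocity) has dimensions [L T^-1].
lam (wavelength) has dimensions [L].

Left side: [L T^-2]
Right side: [T^-1]

The two sides have different dimensions, so the equation is NOT dimensionally consistent.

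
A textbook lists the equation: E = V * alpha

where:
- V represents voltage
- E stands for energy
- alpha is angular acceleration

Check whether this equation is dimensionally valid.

No

V (voltage) has dimensions [I^-1 L^2 M T^-3].
E (energy) has dimensions [L^2 M T^-2].
alpha (angular acceleration) has dimensions [T^-2].

Left side: [L^2 M T^-2]
Right side: [I^-1 L^2 M T^-5]

The two sides have different dimensions, so the equation is NOT dimensionally consistent.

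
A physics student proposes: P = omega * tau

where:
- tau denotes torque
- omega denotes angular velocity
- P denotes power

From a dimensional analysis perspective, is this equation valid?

Yes

tau (torque) has dimensions [L^2 M T^-2].
omega (angular velocity) has dimensions [T^-1].
P (power) has dimensions [L^2 M T^-3].

Left side: [L^2 M T^-3]
Right side: [L^2 M T^-3]

Both sides have the same dimensions, so the equation is dimensionally consistent.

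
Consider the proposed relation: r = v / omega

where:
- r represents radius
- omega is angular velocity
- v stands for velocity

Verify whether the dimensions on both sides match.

Yes

r (radius) has dimensions [L].
omega (angular velocity) has dimensions [T^-1].
v (velocity) has dimensions [L T^-1].

Left side: [L]
Right side: [L]

Both sides have the same dimensions, so the equation is dimensionally consistent.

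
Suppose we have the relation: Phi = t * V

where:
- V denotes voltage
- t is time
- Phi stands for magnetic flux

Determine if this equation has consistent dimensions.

Yes

V (voltage) has dimensions [I^-1 L^2 M T^-3].
t (time) has dimensions [T].
Phi (magnetic flux) has dimensions [I^-1 L^2 M T^-2].

Left side: [I^-1 L^2 M T^-2]
Right side: [I^-1 L^2 M T^-2]

Both sides have the same dimensions, so the equation is dimensionally consistent.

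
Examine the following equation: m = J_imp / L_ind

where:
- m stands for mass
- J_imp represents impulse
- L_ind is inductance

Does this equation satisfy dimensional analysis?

No

m (mass) has dimensions [M].
J_imp (impulse) has dimensions [L M T^-1].
L_ind (inductance) has dimensions [I^-2 L^2 M T^-2].

Left side: [M]
Right side: [I^2 L^-1 T]

The two sides have different dimensions, so the equation is NOT dimensionally consistent.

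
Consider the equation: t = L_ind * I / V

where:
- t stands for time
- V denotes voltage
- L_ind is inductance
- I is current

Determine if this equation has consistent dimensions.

Yes

t (time) has dimensions [T].
V (voltage) has dimensions [I^-1 L^2 M T^-3].
L_ind (inductance) has dimensions [I^-2 L^2 M T^-2].
I (current) has dimensions [I].

Left side: [T]
Right side: [T]

Both sides have the same dimensions, so the equation is dimensionally consistent.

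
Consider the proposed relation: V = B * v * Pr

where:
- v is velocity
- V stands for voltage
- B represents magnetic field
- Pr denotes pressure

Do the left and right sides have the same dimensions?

No

v (velocity) has dimensions [L T^-1].
V (voltage) has dimensions [I^-1 L^2 M T^-3].
B (magnetic field) has dimensions [I^-1 M T^-2].
Pr (pressure) has dimensions [L^-1 M T^-2].

Left side: [I^-1 L^2 M T^-3]
Right side: [I^-1 M^2 T^-5]

The two sides have different dimensions, so the equation is NOT dimensionally consistent.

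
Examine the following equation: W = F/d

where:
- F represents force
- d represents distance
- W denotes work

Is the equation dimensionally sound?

No

F (force) has dimensions [L M T^-2].
d (distance) has dimensions [L].
W (work) has dimensions [L^2 M T^-2].

Left side: [L^2 M T^-2]
Right side: [M T^-2]

The two sides have different dimensions, so the equation is NOT dimensionally consistent.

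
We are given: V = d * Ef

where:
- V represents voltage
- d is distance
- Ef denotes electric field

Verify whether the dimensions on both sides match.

Yes

V (voltage) has dimensions [I^-1 L^2 M T^-3].
d (distance) has dimensions [L].
Ef (electric field) has dimensions [I^-1 L M T^-3].

Left side: [I^-1 L^2 M T^-3]
Right side: [I^-1 L^2 M T^-3]

Both sides have the same dimensions, so the equation is dimensionally consistent.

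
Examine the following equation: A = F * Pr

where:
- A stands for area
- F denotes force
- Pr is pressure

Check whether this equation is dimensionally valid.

No

A (area) has dimensions [L^2].
F (force) has dimensions [L M T^-2].
Pr (pressure) has dimensions [L^-1 M T^-2].

Left side: [L^2]
Right side: [M^2 T^-4]

The two sides have different dimensions, so the equation is NOT dimensionally consistent.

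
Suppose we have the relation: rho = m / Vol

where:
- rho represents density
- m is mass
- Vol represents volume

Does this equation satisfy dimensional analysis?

Yes

rho (density) has dimensions [L^-3 M].
m (mass) has dimensions [M].
Vol (volume) has dimensions [L^3].

Left side: [L^-3 M]
Right side: [L^-3 M]

Both sides have the same dimensions, so the equation is dimensionally consistent.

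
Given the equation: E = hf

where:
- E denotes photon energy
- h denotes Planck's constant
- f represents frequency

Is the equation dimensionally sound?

Yes

E (photon energy) has dimensions [L^2 M T^-2].
h (Planck's constant) has dimensions [L^2 M T^-1].
f (frequency) has dimensions [T^-1].

Left side: [L^2 M T^-2]
Right side: [L^2 M T^-2]

Both sides have the same dimensions, so the equation is dimensionally consistent.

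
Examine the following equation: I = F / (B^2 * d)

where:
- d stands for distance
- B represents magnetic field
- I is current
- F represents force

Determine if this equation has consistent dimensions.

No

d (distance) has dimensions [L].
B (magnetic field) has dimensions [I^-1 M T^-2].
I (current) has dimensions [I].
F (force) has dimensions [L M T^-2].

Left side: [I]
Right side: [I^2 M^-1 T^2]

The two sides have different dimensions, so the equation is NOT dimensionally consistent.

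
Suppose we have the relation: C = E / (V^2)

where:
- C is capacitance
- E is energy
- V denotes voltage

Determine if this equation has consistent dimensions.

Yes

C (capacitance) has dimensions [I^2 L^-2 M^-1 T^4].
E (energy) has dimensions [L^2 M T^-2].
V (voltage) has dimensions [I^-1 L^2 M T^-3].

Left side: [I^2 L^-2 M^-1 T^4]
Right side: [I^2 L^-2 M^-1 T^4]

Both sides have the same dimensions, so the equation is dimensionally consistent.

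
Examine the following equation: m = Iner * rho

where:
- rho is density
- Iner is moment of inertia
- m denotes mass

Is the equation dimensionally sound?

No

rho (density) has dimensions [L^-3 M].
Iner (moment of inertia) has dimensions [L^2 M].
m (mass) has dimensions [M].

Left side: [M]
Right side: [L^-1 M^2]

The two sides have different dimensions, so the equation is NOT dimensionally consistent.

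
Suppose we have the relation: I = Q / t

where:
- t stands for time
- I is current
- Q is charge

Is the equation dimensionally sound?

Yes

t (time) has dimensions [T].
I (current) has dimensions [I].
Q (charge) has dimensions [I T].

Left side: [I]
Right side: [I]

Both sides have the same dimensions, so the equation is dimensionally consistent.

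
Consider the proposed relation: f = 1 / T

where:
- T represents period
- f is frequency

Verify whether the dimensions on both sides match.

Yes

T (period) has dimensions [T].
f (frequency) has dimensions [T^-1].

Left side: [T^-1]
Right side: [T^-1]

Both sides have the same dimensions, so the equation is dimensionally consistent.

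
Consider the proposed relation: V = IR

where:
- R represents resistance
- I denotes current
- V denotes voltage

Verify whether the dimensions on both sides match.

Yes

R (resistance) has dimensions [I^-2 L^2 M T^-3].
I (current) has dimensions [I].
V (voltage) has dimensions [I^-1 L^2 M T^-3].

Left side: [I^-1 L^2 M T^-3]
Right side: [I^-1 L^2 M T^-3]

Both sides have the same dimensions, so the equation is dimensionally consistent.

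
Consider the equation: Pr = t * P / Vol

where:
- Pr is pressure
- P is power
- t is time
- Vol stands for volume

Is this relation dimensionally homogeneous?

Yes

Pr (pressure) has dimensions [L^-1 M T^-2].
P (power) has dimensions [L^2 M T^-3].
t (time) has dimensions [T].
Vol (volume) has dimensions [L^3].

Left side: [L^-1 M T^-2]
Right side: [L^-1 M T^-2]

Both sides have the same dimensions, so the equation is dimensionally consistent.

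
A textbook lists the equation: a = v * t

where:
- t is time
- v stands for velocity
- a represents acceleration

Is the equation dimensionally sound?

No

t (time) has dimensions [T].
v (velocity) has dimensions [L T^-1].
a (acceleration) has dimensions [L T^-2].

Left side: [L T^-2]
Right side: [L]

The two sides have different dimensions, so the equation is NOT dimensionally consistent.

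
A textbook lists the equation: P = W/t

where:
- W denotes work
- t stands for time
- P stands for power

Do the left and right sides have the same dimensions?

Yes

W (work) has dimensions [L^2 M T^-2].
t (time) has dimensions [T].
P (power) has dimensions [L^2 M T^-3].

Left side: [L^2 M T^-3]
Right side: [L^2 M T^-3]

Both sides have the same dimensions, so the equation is dimensionally consistent.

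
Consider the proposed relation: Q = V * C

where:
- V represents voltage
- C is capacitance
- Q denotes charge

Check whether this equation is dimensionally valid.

Yes

V (voltage) has dimensions [I^-1 L^2 M T^-3].
C (capacitance) has dimensions [I^2 L^-2 M^-1 T^4].
Q (charge) has dimensions [I T].

Left side: [I T]
Right side: [I T]

Both sides have the same dimensions, so the equation is dimensionally consistent.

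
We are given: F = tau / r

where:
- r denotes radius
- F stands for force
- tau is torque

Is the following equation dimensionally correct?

Yes

r (radius) has dimensions [L].
F (force) has dimensions [L M T^-2].
tau (torque) has dimensions [L^2 M T^-2].

Left side: [L M T^-2]
Right side: [L M T^-2]

Both sides have the same dimensions, so the equation is dimensionally consistent.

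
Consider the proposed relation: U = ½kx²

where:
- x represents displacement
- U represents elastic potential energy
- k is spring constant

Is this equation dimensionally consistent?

Yes

x (displacement) has dimensions [L].
U (elastic potential energy) has dimensions [L^2 M T^-2].
k (spring constant) has dimensions [M T^-2].

Left side: [L^2 M T^-2]
Right side: [L^2 M T^-2]

Both sides have the same dimensions, so the equation is dimensionally consistent.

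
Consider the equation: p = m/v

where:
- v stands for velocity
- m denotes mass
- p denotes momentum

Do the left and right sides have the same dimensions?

No

v (velocity) has dimensions [L T^-1].
m (mass) has dimensions [M].
p (momentum) has dimensions [L M T^-1].

Left side: [L M T^-1]
Right side: [L^-1 M T]

The two sides have different dimensions, so the equation is NOT dimensionally consistent.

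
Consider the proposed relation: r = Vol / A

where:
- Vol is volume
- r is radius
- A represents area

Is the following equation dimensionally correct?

Yes

Vol (volume) has dimensions [L^3].
r (radius) has dimensions [L].
A (area) has dimensions [L^2].

Left side: [L]
Right side: [L]

Both sides have the same dimensions, so the equation is dimensionally consistent.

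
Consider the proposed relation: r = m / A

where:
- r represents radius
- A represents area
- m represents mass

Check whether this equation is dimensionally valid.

No

r (radius) has dimensions [L].
A (area) has dimensions [L^2].
m (mass) has dimensions [M].

Left side: [L]
Right side: [L^-2 M]

The two sides have different dimensions, so the equation is NOT dimensionally consistent.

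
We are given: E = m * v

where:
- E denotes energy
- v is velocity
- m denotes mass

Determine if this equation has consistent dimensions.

No

E (energy) has dimensions [L^2 M T^-2].
v (velocity) has dimensions [L T^-1].
m (mass) has dimensions [M].

Left side: [L^2 M T^-2]
Right side: [L M T^-1]

The two sides have different dimensions, so the equation is NOT dimensionally consistent.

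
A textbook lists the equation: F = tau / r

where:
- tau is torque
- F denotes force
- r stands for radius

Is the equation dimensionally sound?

Yes

tau (torque) has dimensions [L^2 M T^-2].
F (force) has dimensions [L M T^-2].
r (radius) has dimensions [L].

Left side: [L M T^-2]
Right side: [L M T^-2]

Both sides have the same dimensions, so the equation is dimensionally consistent.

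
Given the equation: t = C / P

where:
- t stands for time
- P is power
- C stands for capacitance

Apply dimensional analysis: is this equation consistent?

No

t (time) has dimensions [T].
P (power) has dimensions [L^2 M T^-3].
C (capacitance) has dimensions [I^2 L^-2 M^-1 T^4].

Left side: [T]
Right side: [I^2 L^-4 M^-2 T^7]

The two sides have different dimensions, so the equation is NOT dimensionally consistent.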